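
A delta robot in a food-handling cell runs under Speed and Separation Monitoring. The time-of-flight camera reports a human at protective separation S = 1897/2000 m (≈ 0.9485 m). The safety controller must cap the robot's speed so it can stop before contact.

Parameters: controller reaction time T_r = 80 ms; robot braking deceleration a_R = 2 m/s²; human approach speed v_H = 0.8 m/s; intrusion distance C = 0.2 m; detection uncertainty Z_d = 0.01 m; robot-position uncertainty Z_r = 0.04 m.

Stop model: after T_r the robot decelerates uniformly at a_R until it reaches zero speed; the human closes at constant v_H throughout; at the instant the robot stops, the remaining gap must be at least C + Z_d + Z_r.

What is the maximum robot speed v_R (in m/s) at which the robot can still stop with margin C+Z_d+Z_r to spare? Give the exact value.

v_R_max = 9/10 m/s = 0.9000 m/s

collect terms ⇒ (1/4)·v_R² + (12/25)·v_R + (-1269/2000) = 0
  disc = (12/25)² − 4·(1/4)·(-1269/2000) = 8649/10000 ; √disc = 93/100
  v_R = (−(12/25) + 93/100) / (2·(1/4)) = 9/10 m/s
check:
braking lasts T_s = (9/10)/2 = 0.4500 s
reaction-phase robot travel = 0.9000·0.0800 = 0.0720 m
braking distance = 0.9000²/(2·2.0000) = 0.2025 m
human closes 0.8000·0.5300 = 0.4240 m
residual clearance needed = 0.2000+0.0100+0.0400 = 0.2500 m
sum ≈ 0.0720+0.2025+0.4240+0.2500 ≈ 0.9485 m = S ✓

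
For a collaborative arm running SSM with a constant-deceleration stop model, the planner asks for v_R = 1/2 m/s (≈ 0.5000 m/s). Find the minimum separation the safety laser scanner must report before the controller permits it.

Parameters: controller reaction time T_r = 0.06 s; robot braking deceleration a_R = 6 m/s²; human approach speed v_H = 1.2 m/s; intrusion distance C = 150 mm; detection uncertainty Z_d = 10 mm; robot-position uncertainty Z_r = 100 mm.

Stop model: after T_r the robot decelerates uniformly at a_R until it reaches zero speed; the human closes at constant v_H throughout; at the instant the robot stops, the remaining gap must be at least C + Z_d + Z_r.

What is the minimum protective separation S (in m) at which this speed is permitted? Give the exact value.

braking lasts T_s = (1/2)/6 = 0.0833 s
reaction-phase robot travel = 0.5000·0.0600 = 0.0300 m
braking distance = 0.5000²/(2·6.0000) = 0.0208 m
human over T_r+T_s: 1.2000·(0.0600+0.0833) = 0.1720 m
margins: 0.1500+0.0100+0.1000 = 0.2600 m
S_min ≈ 0.0300+0.0208+0.1720+0.2600  ⇒  S_min = 2897/6000 m

S_min = 2897/6000 m = 0.4828 m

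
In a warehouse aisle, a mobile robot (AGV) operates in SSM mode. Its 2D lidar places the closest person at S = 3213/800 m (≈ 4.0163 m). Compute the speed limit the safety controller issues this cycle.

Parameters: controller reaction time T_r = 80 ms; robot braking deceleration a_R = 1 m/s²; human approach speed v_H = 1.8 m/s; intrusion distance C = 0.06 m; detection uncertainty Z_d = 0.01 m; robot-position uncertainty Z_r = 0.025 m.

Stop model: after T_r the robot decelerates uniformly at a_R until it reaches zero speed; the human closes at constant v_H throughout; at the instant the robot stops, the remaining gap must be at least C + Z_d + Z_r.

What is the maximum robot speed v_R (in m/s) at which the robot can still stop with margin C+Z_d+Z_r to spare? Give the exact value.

collect terms ⇒ (1/2)·v_R² + (47/25)·v_R + (-15109/4000) = 0
  disc = (47/25)² − 4·(1/2)·(-15109/4000) = 110889/10000 ; √disc = 333/100
  v_R = (−(47/25) + 333/100) / (2·(1/2)) = 29/20 m/s
check:
T_s = v_R/a_R = (29/20)/1 = 1.4500 s
reaction-phase robot travel = 1.4500·0.0800 = 0.1160 m
robot under decel: 1.4500²/(2·1.0000) = 1.0513 m
human over T_r+T_s: 1.8000·(0.0800+1.4500) = 2.7540 m
residual clearance needed = 0.0600+0.0100+0.0250 = 0.0950 m
sum ≈ 0.1160+1.0513+2.7540+0.0950 ≈ 4.0163 m = S ✓

v_R_max = 29/20 m/s = 1.4500 m/s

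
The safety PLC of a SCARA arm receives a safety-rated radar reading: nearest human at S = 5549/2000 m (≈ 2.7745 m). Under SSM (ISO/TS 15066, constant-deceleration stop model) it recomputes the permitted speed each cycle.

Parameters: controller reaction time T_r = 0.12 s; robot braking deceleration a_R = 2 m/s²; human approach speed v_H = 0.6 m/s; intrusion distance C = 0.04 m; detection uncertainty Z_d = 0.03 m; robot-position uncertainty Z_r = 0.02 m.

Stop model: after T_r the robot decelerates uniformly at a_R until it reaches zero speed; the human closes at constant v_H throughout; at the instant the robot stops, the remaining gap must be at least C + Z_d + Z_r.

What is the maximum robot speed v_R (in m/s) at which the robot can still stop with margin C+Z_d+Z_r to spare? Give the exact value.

v_R_max = 5/2 m/s = 2.5000 m/s

collect terms ⇒ (1/4)·v_R² + (21/50)·v_R + (-209/80) = 0
  disc = (21/50)² − 4·(1/4)·(-209/80) = 27889/10000 ; √disc = 167/100
  v_R = (−(21/50) + 167/100) / (2·(1/4)) = 5/2 m/s
check:
stop time T_s = (5/2)/2 = 1.2500 s
robot covers v_R·T_r = 2.5000·0.1200 = 0.3000 m before braking
robot under decel: 2.5000²/(2·2.0000) = 1.5625 m
person approaches 0.6000·(0.1200+1.2500) = 0.8220 m
residual clearance needed = 0.0400+0.0300+0.0200 = 0.0900 m
sum ≈ 0.3000+1.5625+0.8220+0.0900 ≈ 2.7745 m = S ✓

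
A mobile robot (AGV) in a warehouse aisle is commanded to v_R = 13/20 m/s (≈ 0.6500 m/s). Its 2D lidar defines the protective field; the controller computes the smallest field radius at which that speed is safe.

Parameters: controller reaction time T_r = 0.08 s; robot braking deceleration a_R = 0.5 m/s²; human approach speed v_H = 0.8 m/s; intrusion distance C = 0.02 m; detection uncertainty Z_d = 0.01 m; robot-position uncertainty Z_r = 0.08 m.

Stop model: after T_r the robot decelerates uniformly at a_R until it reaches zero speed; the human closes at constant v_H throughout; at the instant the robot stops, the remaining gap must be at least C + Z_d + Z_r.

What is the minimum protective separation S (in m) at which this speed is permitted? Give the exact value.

S_min = 3377/2000 m = 1.6885 m

stop time T_s = (13/20)/(1/2) = 1.3000 s
reaction-phase robot travel = 0.6500·0.0800 = 0.0520 m
robot covers 0.6500·1.3000 − ½·0.5000·1.3000² = 0.4225 m while stopping
human closes 0.8000·1.3800 = 1.1040 m
margins: 0.0200+0.0100+0.0800 = 0.1100 m
S_min ≈ 0.0520+0.4225+1.1040+0.1100  ⇒  S_min = 3377/2000 m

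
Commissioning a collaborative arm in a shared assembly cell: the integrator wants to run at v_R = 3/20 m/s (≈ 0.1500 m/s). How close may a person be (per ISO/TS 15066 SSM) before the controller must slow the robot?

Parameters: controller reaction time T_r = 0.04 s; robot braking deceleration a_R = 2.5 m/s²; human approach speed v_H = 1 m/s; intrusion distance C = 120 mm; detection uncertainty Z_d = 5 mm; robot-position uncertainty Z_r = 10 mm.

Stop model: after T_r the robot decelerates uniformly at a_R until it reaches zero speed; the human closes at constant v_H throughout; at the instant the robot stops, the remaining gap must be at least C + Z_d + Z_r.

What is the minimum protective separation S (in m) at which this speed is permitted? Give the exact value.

T_s = v_R/a_R = (3/20)/(5/2) = 0.0600 s
robot in T_r: 0.1500·0.0400 = 0.0060 m
robot covers 0.1500·0.0600 − ½·2.5000·0.0600² = 0.0045 m while stopping
human closes 1.0000·0.1000 = 0.1000 m
residual clearance needed = 0.1200+0.0050+0.0100 = 0.1350 m
S_min ≈ 0.0060+0.0045+0.1000+0.1350  ⇒  S_min = 491/2000 m

S_min = 491/2000 m = 0.2455 m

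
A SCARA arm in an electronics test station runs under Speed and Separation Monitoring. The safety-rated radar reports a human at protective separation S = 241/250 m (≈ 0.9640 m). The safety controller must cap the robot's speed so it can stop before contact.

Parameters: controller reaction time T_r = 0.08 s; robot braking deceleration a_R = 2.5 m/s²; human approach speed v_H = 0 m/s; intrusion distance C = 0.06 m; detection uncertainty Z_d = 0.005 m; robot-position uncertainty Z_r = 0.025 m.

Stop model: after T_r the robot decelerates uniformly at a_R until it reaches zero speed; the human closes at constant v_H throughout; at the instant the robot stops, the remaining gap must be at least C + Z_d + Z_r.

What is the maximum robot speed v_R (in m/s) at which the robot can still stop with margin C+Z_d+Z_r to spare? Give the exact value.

collect terms ⇒ (1/5)·v_R² + (2/25)·v_R + (-437/500) = 0
  disc = (2/25)² − 4·(1/5)·(-437/500) = 441/625 ; √disc = 21/25
  v_R = (−(2/25) + 21/25) / (2·(1/5)) = 19/10 m/s
check:
T_s = v_R/a_R = (19/10)/(5/2) = 0.7600 s
robot covers v_R·T_r = 1.9000·0.0800 = 0.1520 m before braking
robot covers 1.9000·0.7600 − ½·2.5000·0.7600² = 0.7220 m while stopping
human over T_r+T_s: 0.0000·(0.0800+0.7600) = 0.0000 m
residual clearance needed = 0.0600+0.0050+0.0250 = 0.0900 m
sum ≈ 0.1520+0.7220+0.0000+0.0900 ≈ 0.9640 m = S ✓

v_R_max = 19/10 m/s = 1.9000 m/s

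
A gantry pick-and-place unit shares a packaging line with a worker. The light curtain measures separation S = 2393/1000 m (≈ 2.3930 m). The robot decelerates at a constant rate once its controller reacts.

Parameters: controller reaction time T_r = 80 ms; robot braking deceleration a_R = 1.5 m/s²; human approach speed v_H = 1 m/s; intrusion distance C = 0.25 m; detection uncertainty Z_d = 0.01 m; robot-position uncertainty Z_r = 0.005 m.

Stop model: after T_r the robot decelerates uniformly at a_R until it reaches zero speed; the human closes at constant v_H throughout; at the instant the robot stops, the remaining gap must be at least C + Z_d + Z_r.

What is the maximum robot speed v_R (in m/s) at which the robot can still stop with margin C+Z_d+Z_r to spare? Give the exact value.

v_R_max = 8/5 m/s = 1.6000 m/s

at the boundary: (1/3)·v² + (56/75)·v + (-256/125) = 0
  disc = (56/75)² − 4·(1/3)·(-256/125) = 18496/5625 ; √disc = 136/75
  v_R = (−(56/75) + 136/75) / (2·(1/3)) = 8/5 m/s
check:
stop time T_s = (8/5)/(3/2) = 1.0667 s
reaction-phase robot travel = 1.6000·0.0800 = 0.1280 m
braking distance = 1.6000²/(2·1.5000) = 0.8533 m
human closes 1.0000·1.1467 = 1.1467 m
residual clearance needed = 0.2500+0.0100+0.0050 = 0.2650 m
sum ≈ 0.1280+0.8533+1.1467+0.2650 ≈ 2.3930 m = S ✓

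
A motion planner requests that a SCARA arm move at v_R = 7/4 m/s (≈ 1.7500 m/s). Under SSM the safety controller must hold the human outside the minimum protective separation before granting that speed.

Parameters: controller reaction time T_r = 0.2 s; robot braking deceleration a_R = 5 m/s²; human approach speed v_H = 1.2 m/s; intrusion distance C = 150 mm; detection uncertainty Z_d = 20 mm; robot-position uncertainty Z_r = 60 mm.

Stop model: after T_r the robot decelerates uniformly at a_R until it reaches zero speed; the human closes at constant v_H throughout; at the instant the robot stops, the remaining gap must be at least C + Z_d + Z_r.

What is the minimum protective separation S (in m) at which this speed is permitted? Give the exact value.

S_min = 1237/800 m = 1.5462 m

T_s = v_R/a_R = (7/4)/5 = 0.3500 s
robot in T_r: 1.7500·0.2000 = 0.3500 m
robot covers 1.7500·0.3500 − ½·5.0000·0.3500² = 0.3063 m while stopping
person approaches 1.2000·(0.2000+0.3500) = 0.6600 m
C+Z_d+Z_r = 0.1500+0.0200+0.0600 = 0.2300 m
S_min ≈ 0.3500+0.3063+0.6600+0.2300  ⇒  S_min = 1237/800 m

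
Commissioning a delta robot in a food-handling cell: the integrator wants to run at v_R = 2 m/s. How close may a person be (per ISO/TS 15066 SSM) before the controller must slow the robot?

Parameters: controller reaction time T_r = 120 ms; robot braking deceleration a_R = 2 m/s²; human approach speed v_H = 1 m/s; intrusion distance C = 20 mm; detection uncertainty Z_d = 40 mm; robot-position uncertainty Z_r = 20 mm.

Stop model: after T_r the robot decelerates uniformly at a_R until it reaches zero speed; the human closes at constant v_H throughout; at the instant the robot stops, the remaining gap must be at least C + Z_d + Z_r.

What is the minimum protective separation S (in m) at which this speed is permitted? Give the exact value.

braking lasts T_s = 2/2 = 1.0000 s
robot in T_r: 2.0000·0.1200 = 0.2400 m
robot under decel: 2.0000²/(2·2.0000) = 1.0000 m
human closes 1.0000·1.1200 = 1.1200 m
C+Z_d+Z_r = 0.0200+0.0400+0.0200 = 0.0800 m
S_min ≈ 0.2400+1.0000+1.1200+0.0800  ⇒  S_min = 61/25 m

S_min = 61/25 m = 2.4400 m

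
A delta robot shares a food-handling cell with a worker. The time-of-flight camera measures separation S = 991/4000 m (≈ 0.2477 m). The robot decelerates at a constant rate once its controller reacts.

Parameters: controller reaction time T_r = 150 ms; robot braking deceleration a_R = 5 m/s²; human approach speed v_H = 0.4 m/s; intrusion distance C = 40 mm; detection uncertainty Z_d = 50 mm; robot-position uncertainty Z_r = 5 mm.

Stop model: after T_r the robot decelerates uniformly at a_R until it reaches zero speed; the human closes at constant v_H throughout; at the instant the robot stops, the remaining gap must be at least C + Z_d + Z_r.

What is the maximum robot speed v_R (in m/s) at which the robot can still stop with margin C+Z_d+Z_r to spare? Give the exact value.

collect terms ⇒ (1/10)·v_R² + (23/100)·v_R + (-371/4000) = 0
  disc = (23/100)² − 4·(1/10)·(-371/4000) = 9/100 ; √disc = 3/10
  v_R = (−(23/100) + 3/10) / (2·(1/10)) = 7/20 m/s
check:
stop time T_s = (7/20)/5 = 0.0700 s
reaction-phase robot travel = 0.3500·0.1500 = 0.0525 m
braking distance = 0.3500²/(2·5.0000) = 0.0123 m
human closes 0.4000·0.2200 = 0.0880 m
margins: 0.0400+0.0500+0.0050 = 0.0950 m
sum ≈ 0.0525+0.0123+0.0880+0.0950 ≈ 0.2477 m = S ✓

v_R_max = 7/20 m/s = 0.3500 m/s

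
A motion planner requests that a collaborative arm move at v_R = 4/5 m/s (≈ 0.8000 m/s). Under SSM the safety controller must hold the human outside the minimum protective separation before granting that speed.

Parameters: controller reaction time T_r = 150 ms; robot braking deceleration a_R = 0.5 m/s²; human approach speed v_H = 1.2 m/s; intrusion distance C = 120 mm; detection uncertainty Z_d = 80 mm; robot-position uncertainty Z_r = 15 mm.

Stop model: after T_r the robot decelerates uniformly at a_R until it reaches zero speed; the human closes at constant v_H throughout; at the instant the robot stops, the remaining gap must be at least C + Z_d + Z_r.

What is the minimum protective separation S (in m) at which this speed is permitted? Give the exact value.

T_s = v_R/a_R = (4/5)/(1/2) = 1.6000 s
reaction-phase robot travel = 0.8000·0.1500 = 0.1200 m
robot under decel: 0.8000²/(2·0.5000) = 0.6400 m
human over T_r+T_s: 1.2000·(0.1500+1.6000) = 2.1000 m
margins: 0.1200+0.0800+0.0150 = 0.2150 m
S_min ≈ 0.1200+0.6400+2.1000+0.2150  ⇒  S_min = 123/40 m

S_min = 123/40 m = 3.0750 m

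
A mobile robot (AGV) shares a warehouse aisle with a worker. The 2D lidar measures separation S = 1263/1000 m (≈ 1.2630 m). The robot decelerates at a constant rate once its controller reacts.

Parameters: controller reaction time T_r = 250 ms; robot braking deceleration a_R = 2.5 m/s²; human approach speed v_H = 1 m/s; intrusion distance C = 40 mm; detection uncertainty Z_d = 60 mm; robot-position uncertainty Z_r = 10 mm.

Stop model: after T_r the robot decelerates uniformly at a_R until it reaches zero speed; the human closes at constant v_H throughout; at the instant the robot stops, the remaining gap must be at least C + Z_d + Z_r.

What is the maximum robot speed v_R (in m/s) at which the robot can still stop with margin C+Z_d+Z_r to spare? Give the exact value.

quadratic (1/5)·v² + (13/20)·v + (-903/1000) = 0
  disc = (13/20)² − 4·(1/5)·(-903/1000) = 11449/10000 ; √disc = 107/100
  v_R = (−(13/20) + 107/100) / (2·(1/5)) = 21/20 m/s
check:
stop time T_s = (21/20)/(5/2) = 0.4200 s
robot covers v_R·T_r = 1.0500·0.2500 = 0.2625 m before braking
braking distance = 1.0500²/(2·2.5000) = 0.2205 m
person approaches 1.0000·(0.2500+0.4200) = 0.6700 m
margins: 0.0400+0.0600+0.0100 = 0.1100 m
sum ≈ 0.2625+0.2205+0.6700+0.1100 ≈ 1.2630 m = S ✓

v_R_max = 21/20 m/s = 1.0500 m/s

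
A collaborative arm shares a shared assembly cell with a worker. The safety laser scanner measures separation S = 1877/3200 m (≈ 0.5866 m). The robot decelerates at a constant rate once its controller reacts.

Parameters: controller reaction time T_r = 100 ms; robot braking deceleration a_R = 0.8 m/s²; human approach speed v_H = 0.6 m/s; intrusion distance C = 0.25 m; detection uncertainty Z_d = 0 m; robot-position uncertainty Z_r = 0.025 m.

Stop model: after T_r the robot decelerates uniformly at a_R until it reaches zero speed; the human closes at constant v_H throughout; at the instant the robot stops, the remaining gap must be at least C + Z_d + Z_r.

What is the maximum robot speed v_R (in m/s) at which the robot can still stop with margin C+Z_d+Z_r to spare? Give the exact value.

quadratic (5/8)·v² + (17/20)·v + (-161/640) = 0
  disc = (17/20)² − 4·(5/8)·(-161/640) = 8649/6400 ; √disc = 93/80
  v_R = (−(17/20) + 93/80) / (2·(5/8)) = 1/4 m/s
check:
braking lasts T_s = (1/4)/(4/5) = 0.3125 s
robot covers v_R·T_r = 0.2500·0.1000 = 0.0250 m before braking
braking distance = 0.2500²/(2·0.8000) = 0.0391 m
human over T_r+T_s: 0.6000·(0.1000+0.3125) = 0.2475 m
margins: 0.2500+0.0000+0.0250 = 0.2750 m
sum ≈ 0.0250+0.0391+0.2475+0.2750 ≈ 0.5866 m = S ✓

v_R_max = 1/4 m/s = 0.2500 m/s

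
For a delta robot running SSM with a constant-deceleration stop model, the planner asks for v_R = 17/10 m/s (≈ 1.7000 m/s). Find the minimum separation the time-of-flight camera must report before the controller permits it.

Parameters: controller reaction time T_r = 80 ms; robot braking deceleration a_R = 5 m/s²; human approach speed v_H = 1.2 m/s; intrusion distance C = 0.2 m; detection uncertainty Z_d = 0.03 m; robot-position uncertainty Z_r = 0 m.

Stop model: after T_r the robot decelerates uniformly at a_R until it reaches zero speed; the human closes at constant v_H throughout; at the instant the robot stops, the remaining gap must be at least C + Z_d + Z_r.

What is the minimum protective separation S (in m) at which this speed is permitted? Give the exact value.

braking lasts T_s = (17/10)/5 = 0.3400 s
reaction-phase robot travel = 1.7000·0.0800 = 0.1360 m
braking distance = 1.7000²/(2·5.0000) = 0.2890 m
human closes 1.2000·0.4200 = 0.5040 m
margins: 0.2000+0.0300+0.0000 = 0.2300 m
S_min ≈ 0.1360+0.2890+0.5040+0.2300  ⇒  S_min = 1159/1000 m

S_min = 1159/1000 m = 1.1590 m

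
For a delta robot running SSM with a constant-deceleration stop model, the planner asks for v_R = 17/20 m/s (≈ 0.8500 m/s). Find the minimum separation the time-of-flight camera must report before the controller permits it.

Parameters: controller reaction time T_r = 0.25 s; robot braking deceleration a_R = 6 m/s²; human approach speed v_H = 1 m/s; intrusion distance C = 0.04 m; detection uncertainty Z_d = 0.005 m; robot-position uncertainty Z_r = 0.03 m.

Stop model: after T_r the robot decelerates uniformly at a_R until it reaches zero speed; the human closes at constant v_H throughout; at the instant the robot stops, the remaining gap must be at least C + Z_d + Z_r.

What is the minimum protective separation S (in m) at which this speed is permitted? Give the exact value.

S_min = 1183/1600 m = 0.7394 m

T_s = v_R/a_R = (17/20)/6 = 0.1417 s
robot covers v_R·T_r = 0.8500·0.2500 = 0.2125 m before braking
braking distance = 0.8500²/(2·6.0000) = 0.0602 m
human closes 1.0000·0.3917 = 0.3917 m
residual clearance needed = 0.0400+0.0050+0.0300 = 0.0750 m
S_min ≈ 0.2125+0.0602+0.3917+0.0750  ⇒  S_min = 1183/1600 m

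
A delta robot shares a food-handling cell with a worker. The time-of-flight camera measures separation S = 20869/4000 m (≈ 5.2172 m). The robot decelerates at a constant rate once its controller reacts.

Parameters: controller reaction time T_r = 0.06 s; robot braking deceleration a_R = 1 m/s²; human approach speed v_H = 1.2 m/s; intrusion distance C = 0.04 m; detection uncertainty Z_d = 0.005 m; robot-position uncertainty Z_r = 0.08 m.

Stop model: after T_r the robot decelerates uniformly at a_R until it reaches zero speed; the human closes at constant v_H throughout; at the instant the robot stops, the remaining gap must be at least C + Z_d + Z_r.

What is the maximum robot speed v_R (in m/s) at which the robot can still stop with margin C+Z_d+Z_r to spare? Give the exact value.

collect terms ⇒ (1/2)·v_R² + (63/50)·v_R + (-20081/4000) = 0
  disc = (63/50)² − 4·(1/2)·(-20081/4000) = 116281/10000 ; √disc = 341/100
  v_R = (−(63/50) + 341/100) / (2·(1/2)) = 43/20 m/s
check:
stop time T_s = (43/20)/1 = 2.1500 s
robot in T_r: 2.1500·0.0600 = 0.1290 m
braking distance = 2.1500²/(2·1.0000) = 2.3112 m
human closes 1.2000·2.2100 = 2.6520 m
margins: 0.0400+0.0050+0.0800 = 0.1250 m
sum ≈ 0.1290+2.3112+2.6520+0.1250 ≈ 5.2172 m = S ✓

v_R_max = 43/20 m/s = 2.1500 m/s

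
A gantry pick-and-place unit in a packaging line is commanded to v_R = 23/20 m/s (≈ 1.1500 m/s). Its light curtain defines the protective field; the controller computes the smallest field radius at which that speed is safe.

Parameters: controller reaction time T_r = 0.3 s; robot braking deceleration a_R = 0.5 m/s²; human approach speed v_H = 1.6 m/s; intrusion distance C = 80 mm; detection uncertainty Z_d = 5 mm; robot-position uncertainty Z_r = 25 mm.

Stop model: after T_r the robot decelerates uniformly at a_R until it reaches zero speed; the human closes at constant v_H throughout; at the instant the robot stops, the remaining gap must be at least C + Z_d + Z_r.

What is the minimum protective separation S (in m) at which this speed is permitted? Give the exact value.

S_min = 95/16 m = 5.9375 m

stop time T_s = (23/20)/(1/2) = 2.3000 s
robot in T_r: 1.1500·0.3000 = 0.3450 m
braking distance = 1.1500²/(2·0.5000) = 1.3225 m
human over T_r+T_s: 1.6000·(0.3000+2.3000) = 4.1600 m
margins: 0.0800+0.0050+0.0250 = 0.1100 m
S_min ≈ 0.3450+1.3225+4.1600+0.1100  ⇒  S_min = 95/16 m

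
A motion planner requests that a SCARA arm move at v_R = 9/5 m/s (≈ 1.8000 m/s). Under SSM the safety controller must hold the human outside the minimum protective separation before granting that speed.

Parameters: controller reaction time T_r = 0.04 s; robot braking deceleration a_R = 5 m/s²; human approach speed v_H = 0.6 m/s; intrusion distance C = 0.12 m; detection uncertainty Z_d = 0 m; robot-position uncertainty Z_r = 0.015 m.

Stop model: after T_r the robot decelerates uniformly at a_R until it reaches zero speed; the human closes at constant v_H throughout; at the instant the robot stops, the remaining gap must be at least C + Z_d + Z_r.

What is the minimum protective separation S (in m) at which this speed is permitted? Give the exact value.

S_min = 771/1000 m = 0.7710 m

braking lasts T_s = (9/5)/5 = 0.3600 s
robot in T_r: 1.8000·0.0400 = 0.0720 m
braking distance = 1.8000²/(2·5.0000) = 0.3240 m
person approaches 0.6000·(0.0400+0.3600) = 0.2400 m
residual clearance needed = 0.1200+0.0000+0.0150 = 0.1350 m
S_min ≈ 0.0720+0.3240+0.2400+0.1350  ⇒  S_min = 771/1000 m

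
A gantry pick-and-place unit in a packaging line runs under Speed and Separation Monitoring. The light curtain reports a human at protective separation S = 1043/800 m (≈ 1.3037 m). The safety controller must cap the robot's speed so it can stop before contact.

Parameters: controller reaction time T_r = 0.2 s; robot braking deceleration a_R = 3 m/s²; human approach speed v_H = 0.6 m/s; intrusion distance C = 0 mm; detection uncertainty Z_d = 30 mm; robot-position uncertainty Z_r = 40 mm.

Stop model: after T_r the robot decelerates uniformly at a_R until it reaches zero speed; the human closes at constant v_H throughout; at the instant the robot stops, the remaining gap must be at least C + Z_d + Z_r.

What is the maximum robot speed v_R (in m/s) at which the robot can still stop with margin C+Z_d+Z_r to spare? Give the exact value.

v_R_max = 33/20 m/s = 1.6500 m/s

quadratic (1/6)·v² + (2/5)·v + (-891/800) = 0
  disc = (2/5)² − 4·(1/6)·(-891/800) = 361/400 ; √disc = 19/20
  v_R = (−(2/5) + 19/20) / (2·(1/6)) = 33/20 m/s
check:
stop time T_s = (33/20)/3 = 0.5500 s
reaction-phase robot travel = 1.6500·0.2000 = 0.3300 m
braking distance = 1.6500²/(2·3.0000) = 0.4537 m
human over T_r+T_s: 0.6000·(0.2000+0.5500) = 0.4500 m
margins: 0.0000+0.0300+0.0400 = 0.0700 m
sum ≈ 0.3300+0.4537+0.4500+0.0700 ≈ 1.3037 m = S ✓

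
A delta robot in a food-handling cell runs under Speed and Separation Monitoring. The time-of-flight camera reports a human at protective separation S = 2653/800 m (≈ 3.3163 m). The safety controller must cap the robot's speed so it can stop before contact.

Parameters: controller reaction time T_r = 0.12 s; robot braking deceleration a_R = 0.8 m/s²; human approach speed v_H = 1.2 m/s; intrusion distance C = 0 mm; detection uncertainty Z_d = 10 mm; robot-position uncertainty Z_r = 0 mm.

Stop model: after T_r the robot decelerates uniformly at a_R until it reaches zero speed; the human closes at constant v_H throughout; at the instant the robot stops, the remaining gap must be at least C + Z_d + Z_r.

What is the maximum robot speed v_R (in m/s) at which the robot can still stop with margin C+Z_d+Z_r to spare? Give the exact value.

quadratic (5/8)·v² + (81/50)·v + (-12649/4000) = 0
  disc = (81/50)² − 4·(5/8)·(-12649/4000) = 421201/40000 ; √disc = 649/200
  v_R = (−(81/50) + 649/200) / (2·(5/8)) = 13/10 m/s
check:
stop time T_s = (13/10)/(4/5) = 1.6250 s
reaction-phase robot travel = 1.3000·0.1200 = 0.1560 m
braking distance = 1.3000²/(2·0.8000) = 1.0562 m
human closes 1.2000·1.7450 = 2.0940 m
margins: 0.0000+0.0100+0.0000 = 0.0100 m
sum ≈ 0.1560+1.0562+2.0940+0.0100 ≈ 3.3163 m = S ✓

v_R_max = 13/10 m/s = 1.3000 m/s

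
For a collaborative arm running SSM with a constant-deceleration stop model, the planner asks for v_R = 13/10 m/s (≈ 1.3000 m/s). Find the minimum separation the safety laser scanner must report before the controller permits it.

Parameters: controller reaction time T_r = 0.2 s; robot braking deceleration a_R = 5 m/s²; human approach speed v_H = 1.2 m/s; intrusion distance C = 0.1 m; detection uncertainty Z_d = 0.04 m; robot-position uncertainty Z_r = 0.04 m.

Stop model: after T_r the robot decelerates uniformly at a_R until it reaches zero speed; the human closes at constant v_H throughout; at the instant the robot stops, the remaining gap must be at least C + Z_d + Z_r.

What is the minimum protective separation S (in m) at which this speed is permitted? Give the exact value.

stop time T_s = (13/10)/5 = 0.2600 s
reaction-phase robot travel = 1.3000·0.2000 = 0.2600 m
robot under decel: 1.3000²/(2·5.0000) = 0.1690 m
human closes 1.2000·0.4600 = 0.5520 m
residual clearance needed = 0.1000+0.0400+0.0400 = 0.1800 m
S_min ≈ 0.2600+0.1690+0.5520+0.1800  ⇒  S_min = 1161/1000 m

S_min = 1161/1000 m = 1.1610 m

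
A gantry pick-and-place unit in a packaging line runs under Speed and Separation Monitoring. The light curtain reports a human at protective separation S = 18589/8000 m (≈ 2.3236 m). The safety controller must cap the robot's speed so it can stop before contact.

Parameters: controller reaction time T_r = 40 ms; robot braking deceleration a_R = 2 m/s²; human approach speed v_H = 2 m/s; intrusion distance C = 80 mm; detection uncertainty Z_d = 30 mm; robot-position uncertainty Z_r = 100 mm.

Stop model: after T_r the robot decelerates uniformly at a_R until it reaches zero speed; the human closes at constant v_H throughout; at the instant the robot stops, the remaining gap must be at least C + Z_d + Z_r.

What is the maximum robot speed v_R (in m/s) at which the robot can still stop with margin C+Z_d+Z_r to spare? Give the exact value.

v_R_max = 29/20 m/s = 1.4500 m/s

at the boundary: (1/4)·v² + (26/25)·v + (-16269/8000) = 0
  disc = (26/25)² − 4·(1/4)·(-16269/8000) = 124609/40000 ; √disc = 353/200
  v_R = (−(26/25) + 353/200) / (2·(1/4)) = 29/20 m/s
check:
stop time T_s = (29/20)/2 = 0.7250 s
robot in T_r: 1.4500·0.0400 = 0.0580 m
braking distance = 1.4500²/(2·2.0000) = 0.5256 m
human closes 2.0000·0.7650 = 1.5300 m
margins: 0.0800+0.0300+0.1000 = 0.2100 m
sum ≈ 0.0580+0.5256+1.5300+0.2100 ≈ 2.3236 m = S ✓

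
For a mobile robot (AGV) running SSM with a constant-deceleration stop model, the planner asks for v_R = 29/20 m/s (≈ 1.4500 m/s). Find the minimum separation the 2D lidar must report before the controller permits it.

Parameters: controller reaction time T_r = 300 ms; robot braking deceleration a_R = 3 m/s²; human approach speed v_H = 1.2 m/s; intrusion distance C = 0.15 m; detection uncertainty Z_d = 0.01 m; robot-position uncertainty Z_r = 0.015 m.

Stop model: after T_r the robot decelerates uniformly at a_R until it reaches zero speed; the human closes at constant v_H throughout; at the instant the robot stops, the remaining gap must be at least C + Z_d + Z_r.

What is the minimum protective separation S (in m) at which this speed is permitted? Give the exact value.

S_min = 4561/2400 m = 1.9004 m

T_s = v_R/a_R = (29/20)/3 = 0.4833 s
robot covers v_R·T_r = 1.4500·0.3000 = 0.4350 m before braking
robot covers 1.4500·0.4833 − ½·3.0000·0.4833² = 0.3504 m while stopping
human over T_r+T_s: 1.2000·(0.3000+0.4833) = 0.9400 m
C+Z_d+Z_r = 0.1500+0.0100+0.0150 = 0.1750 m
S_min ≈ 0.4350+0.3504+0.9400+0.1750  ⇒  S_min = 4561/2400 m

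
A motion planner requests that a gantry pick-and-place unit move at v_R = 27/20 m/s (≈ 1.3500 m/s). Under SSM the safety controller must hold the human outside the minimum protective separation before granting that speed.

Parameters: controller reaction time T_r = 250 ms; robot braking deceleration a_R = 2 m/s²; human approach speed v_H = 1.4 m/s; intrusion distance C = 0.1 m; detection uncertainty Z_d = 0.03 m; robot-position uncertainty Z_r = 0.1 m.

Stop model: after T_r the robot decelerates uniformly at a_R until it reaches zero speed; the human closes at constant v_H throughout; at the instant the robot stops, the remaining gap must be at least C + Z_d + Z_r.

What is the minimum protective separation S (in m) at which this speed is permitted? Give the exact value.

braking lasts T_s = (27/20)/2 = 0.6750 s
robot covers v_R·T_r = 1.3500·0.2500 = 0.3375 m before braking
braking distance = 1.3500²/(2·2.0000) = 0.4556 m
human closes 1.4000·0.9250 = 1.2950 m
margins: 0.1000+0.0300+0.1000 = 0.2300 m
S_min ≈ 0.3375+0.4556+1.2950+0.2300  ⇒  S_min = 3709/1600 m

S_min = 3709/1600 m = 2.3181 m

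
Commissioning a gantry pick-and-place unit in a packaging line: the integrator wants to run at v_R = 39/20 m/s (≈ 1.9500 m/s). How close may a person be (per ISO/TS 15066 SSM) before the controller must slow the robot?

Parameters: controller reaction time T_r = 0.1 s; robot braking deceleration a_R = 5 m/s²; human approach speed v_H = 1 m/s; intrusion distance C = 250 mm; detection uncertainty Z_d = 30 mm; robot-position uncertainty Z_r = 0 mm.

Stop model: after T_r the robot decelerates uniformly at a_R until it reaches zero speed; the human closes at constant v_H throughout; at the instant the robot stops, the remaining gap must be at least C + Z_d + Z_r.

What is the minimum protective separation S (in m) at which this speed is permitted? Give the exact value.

braking lasts T_s = (39/20)/5 = 0.3900 s
robot covers v_R·T_r = 1.9500·0.1000 = 0.1950 m before braking
braking distance = 1.9500²/(2·5.0000) = 0.3802 m
human closes 1.0000·0.4900 = 0.4900 m
margins: 0.2500+0.0300+0.0000 = 0.2800 m
S_min ≈ 0.1950+0.3802+0.4900+0.2800  ⇒  S_min = 5381/4000 m

S_min = 5381/4000 m = 1.3453 m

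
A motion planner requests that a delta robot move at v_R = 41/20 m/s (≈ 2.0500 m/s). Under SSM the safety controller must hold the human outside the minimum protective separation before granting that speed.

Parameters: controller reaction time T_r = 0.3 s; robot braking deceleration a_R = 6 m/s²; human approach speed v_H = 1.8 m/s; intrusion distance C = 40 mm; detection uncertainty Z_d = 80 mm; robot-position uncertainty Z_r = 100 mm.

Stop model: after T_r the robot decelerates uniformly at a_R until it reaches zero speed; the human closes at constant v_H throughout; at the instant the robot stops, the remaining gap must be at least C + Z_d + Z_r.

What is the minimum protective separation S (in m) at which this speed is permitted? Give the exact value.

stop time T_s = (41/20)/6 = 0.3417 s
reaction-phase robot travel = 2.0500·0.3000 = 0.6150 m
robot under decel: 2.0500²/(2·6.0000) = 0.3502 m
human over T_r+T_s: 1.8000·(0.3000+0.3417) = 1.1550 m
margins: 0.0400+0.0800+0.1000 = 0.2200 m
S_min ≈ 0.6150+0.3502+1.1550+0.2200  ⇒  S_min = 11233/4800 m

S_min = 11233/4800 m = 2.3402 m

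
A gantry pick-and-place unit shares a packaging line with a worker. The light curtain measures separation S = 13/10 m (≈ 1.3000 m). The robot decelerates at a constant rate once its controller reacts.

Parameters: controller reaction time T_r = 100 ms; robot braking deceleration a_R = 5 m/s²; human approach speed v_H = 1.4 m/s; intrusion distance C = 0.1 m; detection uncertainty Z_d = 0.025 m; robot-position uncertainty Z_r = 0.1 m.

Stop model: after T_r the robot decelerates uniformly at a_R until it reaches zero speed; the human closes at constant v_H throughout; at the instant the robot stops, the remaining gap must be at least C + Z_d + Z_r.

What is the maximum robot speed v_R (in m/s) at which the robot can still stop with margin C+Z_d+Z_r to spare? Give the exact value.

collect terms ⇒ (1/10)·v_R² + (19/50)·v_R + (-187/200) = 0
  disc = (19/50)² − 4·(1/10)·(-187/200) = 324/625 ; √disc = 18/25
  v_R = (−(19/50) + 18/25) / (2·(1/10)) = 17/10 m/s
check:
T_s = v_R/a_R = (17/10)/5 = 0.3400 s
robot covers v_R·T_r = 1.7000·0.1000 = 0.1700 m before braking
braking distance = 1.7000²/(2·5.0000) = 0.2890 m
person approaches 1.4000·(0.1000+0.3400) = 0.6160 m
C+Z_d+Z_r = 0.1000+0.0250+0.1000 = 0.2250 m
sum ≈ 0.1700+0.2890+0.6160+0.2250 ≈ 1.3000 m = S ✓

v_R_max = 17/10 m/s = 1.7000 m/s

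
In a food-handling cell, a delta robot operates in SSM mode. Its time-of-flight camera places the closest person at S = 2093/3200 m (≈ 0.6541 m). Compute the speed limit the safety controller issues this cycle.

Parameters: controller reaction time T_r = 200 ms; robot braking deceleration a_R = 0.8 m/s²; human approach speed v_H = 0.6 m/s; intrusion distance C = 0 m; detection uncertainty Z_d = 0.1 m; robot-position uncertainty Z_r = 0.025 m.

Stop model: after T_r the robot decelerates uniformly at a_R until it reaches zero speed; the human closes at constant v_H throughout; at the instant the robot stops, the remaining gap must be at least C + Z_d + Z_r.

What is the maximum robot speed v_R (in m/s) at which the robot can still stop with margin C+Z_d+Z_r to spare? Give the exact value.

quadratic (5/8)·v² + (19/20)·v + (-1309/3200) = 0
  disc = (19/20)² − 4·(5/8)·(-1309/3200) = 12321/6400 ; √disc = 111/80
  v_R = (−(19/20) + 111/80) / (2·(5/8)) = 7/20 m/s
check:
braking lasts T_s = (7/20)/(4/5) = 0.4375 s
robot in T_r: 0.3500·0.2000 = 0.0700 m
braking distance = 0.3500²/(2·0.8000) = 0.0766 m
person approaches 0.6000·(0.2000+0.4375) = 0.3825 m
margins: 0.0000+0.1000+0.0250 = 0.1250 m
sum ≈ 0.0700+0.0766+0.3825+0.1250 ≈ 0.6541 m = S ✓

v_R_max = 7/20 m/s = 0.3500 m/s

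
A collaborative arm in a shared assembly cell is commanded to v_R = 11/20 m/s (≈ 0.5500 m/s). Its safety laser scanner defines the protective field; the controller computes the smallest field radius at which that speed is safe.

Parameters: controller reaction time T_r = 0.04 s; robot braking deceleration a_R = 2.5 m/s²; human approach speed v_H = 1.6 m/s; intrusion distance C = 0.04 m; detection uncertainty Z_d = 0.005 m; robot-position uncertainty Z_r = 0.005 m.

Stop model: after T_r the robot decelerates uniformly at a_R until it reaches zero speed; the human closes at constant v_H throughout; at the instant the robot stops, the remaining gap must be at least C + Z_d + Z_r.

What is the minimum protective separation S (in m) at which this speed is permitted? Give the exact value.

S_min = 1097/2000 m = 0.5485 m

stop time T_s = (11/20)/(5/2) = 0.2200 s
robot covers v_R·T_r = 0.5500·0.0400 = 0.0220 m before braking
robot under decel: 0.5500²/(2·2.5000) = 0.0605 m
human over T_r+T_s: 1.6000·(0.0400+0.2200) = 0.4160 m
residual clearance needed = 0.0400+0.0050+0.0050 = 0.0500 m
S_min ≈ 0.0220+0.0605+0.4160+0.0500  ⇒  S_min = 1097/2000 m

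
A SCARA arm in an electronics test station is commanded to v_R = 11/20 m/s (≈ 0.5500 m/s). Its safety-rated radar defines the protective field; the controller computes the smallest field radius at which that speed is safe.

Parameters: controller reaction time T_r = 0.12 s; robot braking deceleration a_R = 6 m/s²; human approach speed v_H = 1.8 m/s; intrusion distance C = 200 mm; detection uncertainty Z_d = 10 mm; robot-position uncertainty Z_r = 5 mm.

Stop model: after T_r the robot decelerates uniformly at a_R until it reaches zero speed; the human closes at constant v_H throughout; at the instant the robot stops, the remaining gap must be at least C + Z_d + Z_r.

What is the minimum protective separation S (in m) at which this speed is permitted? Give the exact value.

S_min = 16493/24000 m = 0.6872 m

braking lasts T_s = (11/20)/6 = 0.0917 s
reaction-phase robot travel = 0.5500·0.1200 = 0.0660 m
robot under decel: 0.5500²/(2·6.0000) = 0.0252 m
human over T_r+T_s: 1.8000·(0.1200+0.0917) = 0.3810 m
C+Z_d+Z_r = 0.2000+0.0100+0.0050 = 0.2150 m
S_min ≈ 0.0660+0.0252+0.3810+0.2150  ⇒  S_min = 16493/24000 m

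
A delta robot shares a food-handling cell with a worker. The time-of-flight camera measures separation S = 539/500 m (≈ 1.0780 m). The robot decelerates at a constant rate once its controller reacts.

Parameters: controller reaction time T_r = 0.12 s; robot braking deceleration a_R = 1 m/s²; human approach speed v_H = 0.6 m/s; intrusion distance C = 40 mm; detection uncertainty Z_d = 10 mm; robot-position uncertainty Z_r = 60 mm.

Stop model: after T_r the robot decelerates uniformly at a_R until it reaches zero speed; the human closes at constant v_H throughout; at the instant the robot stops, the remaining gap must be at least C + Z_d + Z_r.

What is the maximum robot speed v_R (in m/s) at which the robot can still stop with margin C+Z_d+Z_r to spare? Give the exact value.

collect terms ⇒ (1/2)·v_R² + (18/25)·v_R + (-112/125) = 0
  disc = (18/25)² − 4·(1/2)·(-112/125) = 1444/625 ; √disc = 38/25
  v_R = (−(18/25) + 38/25) / (2·(1/2)) = 4/5 m/s
check:
T_s = v_R/a_R = (4/5)/1 = 0.8000 s
reaction-phase robot travel = 0.8000·0.1200 = 0.0960 m
braking distance = 0.8000²/(2·1.0000) = 0.3200 m
human over T_r+T_s: 0.6000·(0.1200+0.8000) = 0.5520 m
residual clearance needed = 0.0400+0.0100+0.0600 = 0.1100 m
sum ≈ 0.0960+0.3200+0.5520+0.1100 ≈ 1.0780 m = S ✓

v_R_max = 4/5 m/s = 0.8000 m/s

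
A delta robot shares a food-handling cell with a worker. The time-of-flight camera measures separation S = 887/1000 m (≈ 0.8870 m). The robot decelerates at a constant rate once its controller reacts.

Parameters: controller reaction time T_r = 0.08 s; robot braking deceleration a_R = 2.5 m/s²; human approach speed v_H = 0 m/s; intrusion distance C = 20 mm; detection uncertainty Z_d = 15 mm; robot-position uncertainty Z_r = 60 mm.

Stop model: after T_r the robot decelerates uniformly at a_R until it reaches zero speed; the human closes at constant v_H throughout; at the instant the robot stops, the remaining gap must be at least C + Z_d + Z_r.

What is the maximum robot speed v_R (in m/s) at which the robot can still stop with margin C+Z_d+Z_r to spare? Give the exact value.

quadratic (1/5)·v² + (2/25)·v + (-99/125) = 0
  disc = (2/25)² − 4·(1/5)·(-99/125) = 16/25 ; √disc = 4/5
  v_R = (−(2/25) + 4/5) / (2·(1/5)) = 9/5 m/s
check:
stop time T_s = (9/5)/(5/2) = 0.7200 s
reaction-phase robot travel = 1.8000·0.0800 = 0.1440 m
robot covers 1.8000·0.7200 − ½·2.5000·0.7200² = 0.6480 m while stopping
person approaches 0.0000·(0.0800+0.7200) = 0.0000 m
margins: 0.0200+0.0150+0.0600 = 0.0950 m
sum ≈ 0.1440+0.6480+0.0000+0.0950 ≈ 0.8870 m = S ✓

v_R_max = 9/5 m/s = 1.8000 m/s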